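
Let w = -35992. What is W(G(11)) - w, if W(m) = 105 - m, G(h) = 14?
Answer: 36083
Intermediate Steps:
W(G(11)) - w = (105 - 1*14) - 1*(-35992) = (105 - 14) + 35992 = 91 + 35992 = 36083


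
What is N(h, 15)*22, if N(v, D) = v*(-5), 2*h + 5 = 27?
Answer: -1210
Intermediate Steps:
h = 11 (h = -5/2 + (½)*27 = -5/2 + 27/2 = 11)
N(v, D) = -5*v
N(h, 15)*22 = -5*11*22 = -55*22 = -1210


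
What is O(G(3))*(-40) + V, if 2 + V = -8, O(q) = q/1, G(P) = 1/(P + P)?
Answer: -50/3 ≈ -16.667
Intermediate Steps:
G(P) = 1/(2*P)
O(q) = q (O(q) = q*1 = q)
V = -10 (V = -2 - 8 = -10)
O(G(3))*(-40) + V = ((½)/3)*(-40) - 10 = ((½)*(⅓))*(-40) - 10 = (⅙)*(-40) - 10 = -20/3 - 10 = -50/3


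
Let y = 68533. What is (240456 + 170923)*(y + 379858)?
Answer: 184458641189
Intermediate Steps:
(240456 + 170923)*(y + 379858) = (240456 + 170923)*(68533 + 379858) = 411379*448391 = 184458641189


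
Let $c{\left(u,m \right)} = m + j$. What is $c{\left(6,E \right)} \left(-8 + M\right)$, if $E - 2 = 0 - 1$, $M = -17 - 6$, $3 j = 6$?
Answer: $-93$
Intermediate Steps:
$j = 2$ ($j = \frac{1}{3} \cdot 6 = 2$)
$M = -23$ ($M = -17 - 6 = -23$)
$E = 1$ ($E = 2 + \left(0 - 1\right) = 2 - 1 = 1$)
$c{\left(u,m \right)} = 2 + m$ ($c{\left(u,m \right)} = m + 2 = 2 + m$)
$c{\left(6,E \right)} \left(-8 + M\right) = \left(2 + 1\right) \left(-8 - 23\right) = 3 \left(-31\right) = -93$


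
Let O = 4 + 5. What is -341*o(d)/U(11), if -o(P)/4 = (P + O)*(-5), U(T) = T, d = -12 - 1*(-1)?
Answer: 1240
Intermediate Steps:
d = -11 (d = -12 + 1 = -11)
O = 9
o(P) = 180 + 20*P (o(P) = -4*(P + 9)*(-5) = -4*(9 + P)*(-5) = -4*(-45 - 5*P) = 180 + 20*P)
-341*o(d)/U(11) = -341*(180 + 20*(-11))/11 = -341*(180 - 220)/11 = -(-13640)/11 = -341*(-40/11) = 1240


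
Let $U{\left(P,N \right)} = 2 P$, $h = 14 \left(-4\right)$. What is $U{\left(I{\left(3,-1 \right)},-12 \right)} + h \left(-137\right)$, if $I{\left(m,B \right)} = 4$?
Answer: $7680$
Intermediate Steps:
$h = -56$
$U{\left(I{\left(3,-1 \right)},-12 \right)} + h \left(-137\right) = 2 \cdot 4 - -7672 = 8 + 7672 = 7680$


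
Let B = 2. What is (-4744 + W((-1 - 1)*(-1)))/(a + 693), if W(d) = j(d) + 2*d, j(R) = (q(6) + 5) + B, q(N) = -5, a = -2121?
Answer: 2369/714 ≈ 3.3179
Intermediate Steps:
j(R) = 2 (j(R) = (-5 + 5) + 2 = 0 + 2 = 2)
W(d) = 2 + 2*d
(-4744 + W((-1 - 1)*(-1)))/(a + 693) = (-4744 + (2 + 2*((-1 - 1)*(-1))))/(-2121 + 693) = (-4744 + (2 + 2*(-2*(-1))))/(-1428) = (-4744 + (2 + 2*2))*(-1/1428) = (-4744 + (2 + 4))*(-1/1428) = (-4744 + 6)*(-1/1428) = -4738*(-1/1428) = 2369/714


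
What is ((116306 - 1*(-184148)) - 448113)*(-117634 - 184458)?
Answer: 44606602628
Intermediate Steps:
((116306 - 1*(-184148)) - 448113)*(-117634 - 184458) = ((116306 + 184148) - 448113)*(-302092) = (300454 - 448113)*(-302092) = -147659*(-302092) = 44606602628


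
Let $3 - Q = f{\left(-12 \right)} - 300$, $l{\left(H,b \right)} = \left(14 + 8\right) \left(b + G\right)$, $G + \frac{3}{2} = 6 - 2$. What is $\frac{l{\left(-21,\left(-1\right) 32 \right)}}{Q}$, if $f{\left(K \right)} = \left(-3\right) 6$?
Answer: $- \frac{649}{321} \approx -2.0218$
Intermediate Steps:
$G = \frac{5}{2}$ ($G = - \frac{3}{2} + \left(6 - 2\right) = - \frac{3}{2} + 4 = \frac{5}{2} \approx 2.5$)
$f{\left(K \right)} = -18$
$l{\left(H,b \right)} = 55 + 22 b$ ($l{\left(H,b \right)} = \left(14 + 8\right) \left(b + \frac{5}{2}\right) = 22 \left(\frac{5}{2} + b\right) = 55 + 22 b$)
$Q = 321$ ($Q = 3 - \left(-18 - 300\right) = 3 - -318 = 3 + 318 = 321$)
$\frac{l{\left(-21,\left(-1\right) 32 \right)}}{Q} = \frac{55 + 22 \left(\left(-1\right) 32\right)}{321} = \left(55 + 22 \left(-32\right)\right) \frac{1}{321} = \left(55 - 704\right) \frac{1}{321} = \left(-649\right) \frac{1}{321} = - \frac{649}{321}$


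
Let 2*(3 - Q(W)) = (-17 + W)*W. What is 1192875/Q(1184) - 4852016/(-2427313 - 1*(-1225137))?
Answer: 39958811037/17302844032 ≈ 2.3094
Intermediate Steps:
Q(W) = 3 - W*(-17 + W)/2 (Q(W) = 3 - (-17 + W)*W/2 = 3 - W*(-17 + W)/2)
1192875/Q(1184) - 4852016/(-2427313 - 1*(-1225137)) = 1192875/(3 - ½*1184² + (17/2)*1184) - 4852016/(-2427313 - 1*(-1225137)) = 1192875/(3 - ½*1401856 + 10064) - 4852016/(-2427313 + 1225137) = 1192875/(3 - 700928 + 10064) - 4852016/(-1202176) = 1192875/(-690861) - 4852016*(-1/1202176) = 1192875*(-1/690861) + 303251/75136 = -397625/230287 + 303251/75136 = 39958811037/17302844032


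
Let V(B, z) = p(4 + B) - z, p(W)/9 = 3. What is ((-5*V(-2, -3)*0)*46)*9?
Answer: 0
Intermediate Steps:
p(W) = 27 (p(W) = 9*3 = 27)
V(B, z) = 27 - z
((-5*V(-2, -3)*0)*46)*9 = ((-5*(27 - 1*(-3))*0)*46)*9 = ((-5*(27 + 3)*0)*46)*9 = ((-5*30*0)*46)*9 = (-150*0*46)*9 = (0*46)*9 = 0*9 = 0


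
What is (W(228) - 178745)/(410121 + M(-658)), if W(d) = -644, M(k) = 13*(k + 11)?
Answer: -179389/401710 ≈ -0.44656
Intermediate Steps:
M(k) = 143 + 13*k (M(k) = 13*(11 + k) = 143 + 13*k)
(W(228) - 178745)/(410121 + M(-658)) = (-644 - 178745)/(410121 + (143 + 13*(-658))) = -179389/(410121 + (143 - 8554)) = -179389/(410121 - 8411) = -179389/401710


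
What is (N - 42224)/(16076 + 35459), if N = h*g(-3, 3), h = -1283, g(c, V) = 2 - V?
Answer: -40941/51535 ≈ -0.79443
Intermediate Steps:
N = 1283 (N = -1283*(2 - 1*3) = -1283*(2 - 3) = -1283*(-1) = 1283)
(N - 42224)/(16076 + 35459) = (1283 - 42224)/(16076 + 35459) = -40941/51535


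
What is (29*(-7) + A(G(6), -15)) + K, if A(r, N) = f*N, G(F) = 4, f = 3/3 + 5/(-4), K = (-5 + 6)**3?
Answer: -793/4 ≈ -198.25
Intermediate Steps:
K = 1 (K = 1**3 = 1)
f = -1/4 (f = 3*(1/3) + 5*(-1/4) = 1 - 5/4 = -1/4 ≈ -0.25000)
A(r, N) = -N/4
(29*(-7) + A(G(6), -15)) + K = (29*(-7) - 1/4*(-15)) + 1 = (-203 + 15/4) + 1 = -797/4 + 1 = -793/4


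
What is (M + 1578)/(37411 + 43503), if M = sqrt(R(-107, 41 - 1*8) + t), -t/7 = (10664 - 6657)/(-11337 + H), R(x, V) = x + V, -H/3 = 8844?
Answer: 789/40457 + I*sqrt(105058338333)/3064132266 ≈ 0.019502 + 0.00010578*I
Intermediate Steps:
H = -26532 (H = -3*8844 = -26532)
R(x, V) = V + x
t = 28049/37869 (t = -7*(10664 - 6657)/(-11337 - 26532) = -28049/(-37869) = -28049*(-1)/37869 = -7*(-4007/37869) = 28049/37869 ≈ 0.74068)
M = I*sqrt(105058338333)/37869 (M = sqrt(((41 - 1*8) - 107) + 28049/37869) = sqrt(((41 - 8) - 107) + 28049/37869) = sqrt((33 - 107) + 28049/37869) = sqrt(-74 + 28049/37869) = sqrt(-2774257/37869) = I*sqrt(105058338333)/37869 ≈ 8.5592*I)
(M + 1578)/(37411 + 43503) = (I*sqrt(105058338333)/37869 + 1578)/(37411 + 43503) = (1578 + I*sqrt(105058338333)/37869)/80914 = (1578 + I*sqrt(105058338333)/37869)*(1/80914) = 789/40457 + I*sqrt(105058338333)/3064132266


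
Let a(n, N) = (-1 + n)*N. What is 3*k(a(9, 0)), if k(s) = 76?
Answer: 228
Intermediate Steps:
a(n, N) = N*(-1 + n)
3*k(a(9, 0)) = 3*76 = 228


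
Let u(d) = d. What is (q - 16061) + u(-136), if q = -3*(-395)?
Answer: -15012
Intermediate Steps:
q = 1185
(q - 16061) + u(-136) = (1185 - 16061) - 136 = -14876 - 136 = -15012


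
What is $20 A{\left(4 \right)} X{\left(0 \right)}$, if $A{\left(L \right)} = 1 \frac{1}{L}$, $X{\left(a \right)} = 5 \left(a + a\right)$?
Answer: $0$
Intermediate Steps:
$X{\left(a \right)} = 10 a$ ($X{\left(a \right)} = 5 \cdot 2 a = 10 a$)
$A{\left(L \right)} = \frac{1}{L}$
$20 A{\left(4 \right)} X{\left(0 \right)} = \frac{20}{4} \cdot 10 \cdot 0 = 20 \cdot \frac{1}{4} \cdot 0 = 5 \cdot 0 = 0$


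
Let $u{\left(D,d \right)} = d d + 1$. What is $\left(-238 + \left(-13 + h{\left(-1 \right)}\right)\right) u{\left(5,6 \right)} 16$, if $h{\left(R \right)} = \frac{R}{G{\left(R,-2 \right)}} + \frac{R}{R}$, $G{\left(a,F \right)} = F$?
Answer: $-147704$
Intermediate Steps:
$u{\left(D,d \right)} = 1 + d^{2}$ ($u{\left(D,d \right)} = d^{2} + 1 = 1 + d^{2}$)
$h{\left(R \right)} = 1 - \frac{R}{2}$ ($h{\left(R \right)} = \frac{R}{-2} + \frac{R}{R} = R \left(- \frac{1}{2}\right) + 1 = - \frac{R}{2} + 1 = 1 - \frac{R}{2}$)
$\left(-238 + \left(-13 + h{\left(-1 \right)}\right)\right) u{\left(5,6 \right)} 16 = \left(-238 + \left(-13 + \left(1 - - \frac{1}{2}\right)\right)\right) \left(1 + 6^{2}\right) 16 = \left(-238 + \left(-13 + \left(1 + \frac{1}{2}\right)\right)\right) \left(1 + 36\right) 16 = \left(-238 + \left(-13 + \frac{3}{2}\right)\right) 37 \cdot 16 = \left(-238 - \frac{23}{2}\right) 592 = \left(- \frac{499}{2}\right) 592 = -147704$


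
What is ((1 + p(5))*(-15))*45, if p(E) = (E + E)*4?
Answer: -27675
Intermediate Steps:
p(E) = 8*E (p(E) = (2*E)*4 = 8*E)
((1 + p(5))*(-15))*45 = ((1 + 8*5)*(-15))*45 = ((1 + 40)*(-15))*45 = (41*(-15))*45 = -615*45 = -27675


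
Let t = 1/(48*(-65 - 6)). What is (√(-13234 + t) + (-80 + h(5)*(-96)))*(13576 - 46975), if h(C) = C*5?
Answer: 82829520 - 11133*I*√9606613749/284 ≈ 8.283e+7 - 3.8422e+6*I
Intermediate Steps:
h(C) = 5*C
t = -1/3408 (t = 1/(48*(-71)) = 1/(-3408) = -1/3408 ≈ -0.00029343)
(√(-13234 + t) + (-80 + h(5)*(-96)))*(13576 - 46975) = (√(-13234 - 1/3408) + (-80 + (5*5)*(-96)))*(13576 - 46975) = (√(-45101473/3408) + (-80 + 25*(-96)))*(-33399) = (I*√9606613749/852 + (-80 - 2400))*(-33399) = (I*√9606613749/852 - 2480)*(-33399) = (-2480 + I*√9606613749/852)*(-33399) = 82829520 - 11133*I*√9606613749/284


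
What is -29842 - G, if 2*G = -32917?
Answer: -26767/2 ≈ -13384.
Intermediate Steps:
G = -32917/2 (G = (1/2)*(-32917) = -32917/2 ≈ -16459.)
-29842 - G = -29842 - 1*(-32917/2) = -29842 + 32917/2 = -26767/2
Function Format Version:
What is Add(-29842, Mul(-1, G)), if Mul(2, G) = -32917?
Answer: Rational(-26767, 2) ≈ -13384.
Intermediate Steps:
G = Rational(-32917, 2) (G = Mul(Rational(1, 2), -32917) = Rational(-32917, 2) ≈ -16459.)
Add(-29842, Mul(-1, G)) = Add(-29842, Mul(-1, Rational(-32917, 2))) = Add(-29842, Rational(32917, 2)) = Rational(-26767, 2)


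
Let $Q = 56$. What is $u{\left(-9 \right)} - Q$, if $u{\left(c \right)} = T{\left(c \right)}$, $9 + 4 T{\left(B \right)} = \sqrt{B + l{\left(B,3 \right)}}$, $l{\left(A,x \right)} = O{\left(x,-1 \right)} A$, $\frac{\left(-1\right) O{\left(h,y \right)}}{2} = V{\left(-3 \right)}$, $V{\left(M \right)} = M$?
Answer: $- \frac{233}{4} + \frac{3 i \sqrt{7}}{4} \approx -58.25 + 1.9843 i$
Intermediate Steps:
$O{\left(h,y \right)} = 6$ ($O{\left(h,y \right)} = \left(-2\right) \left(-3\right) = 6$)
$l{\left(A,x \right)} = 6 A$
$T{\left(B \right)} = - \frac{9}{4} + \frac{\sqrt{7} \sqrt{B}}{4}$ ($T{\left(B \right)} = - \frac{9}{4} + \frac{\sqrt{B + 6 B}}{4} = - \frac{9}{4} + \frac{\sqrt{7 B}}{4} = - \frac{9}{4} + \frac{\sqrt{7} \sqrt{B}}{4}$)
$u{\left(c \right)} = - \frac{9}{4} + \frac{\sqrt{7} \sqrt{c}}{4}$
$u{\left(-9 \right)} - Q = \left(- \frac{9}{4} + \frac{\sqrt{7} \sqrt{-9}}{4}\right) - 56 = \left(- \frac{9}{4} + \frac{\sqrt{7} \cdot 3 i}{4}\right) - 56 = \left(- \frac{9}{4} + \frac{3 i \sqrt{7}}{4}\right) - 56 = - \frac{233}{4} + \frac{3 i \sqrt{7}}{4}$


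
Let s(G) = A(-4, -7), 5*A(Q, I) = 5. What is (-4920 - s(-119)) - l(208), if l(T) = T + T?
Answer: -5337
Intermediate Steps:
A(Q, I) = 1 (A(Q, I) = (⅕)*5 = 1)
s(G) = 1
l(T) = 2*T
(-4920 - s(-119)) - l(208) = (-4920 - 1*1) - 2*208 = (-4920 - 1) - 1*416 = -4921 - 416 = -5337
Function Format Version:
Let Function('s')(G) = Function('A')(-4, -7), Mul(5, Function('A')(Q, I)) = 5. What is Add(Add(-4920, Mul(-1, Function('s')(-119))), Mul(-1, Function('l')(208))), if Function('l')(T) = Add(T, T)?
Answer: -5337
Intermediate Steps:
Function('A')(Q, I) = 1 (Function('A')(Q, I) = Mul(Rational(1, 5), 5) = 1)
Function('s')(G) = 1
Function('l')(T) = Mul(2, T)
Add(Add(-4920, Mul(-1, Function('s')(-119))), Mul(-1, Function('l')(208))) = Add(Add(-4920, Mul(-1, 1)), Mul(-1, Mul(2, 208))) = Add(Add(-4920, -1), Mul(-1, 416)) = Add(-4921, -416) = -5337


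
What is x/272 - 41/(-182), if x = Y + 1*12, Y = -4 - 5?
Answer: 5849/24752 ≈ 0.23630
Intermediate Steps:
Y = -9
x = 3 (x = -9 + 1*12 = -9 + 12 = 3)
x/272 - 41/(-182) = 3/272 - 41/(-182) = 3*(1/272) - 41*(-1/182) = 3/272 + 41/182 = 5849/24752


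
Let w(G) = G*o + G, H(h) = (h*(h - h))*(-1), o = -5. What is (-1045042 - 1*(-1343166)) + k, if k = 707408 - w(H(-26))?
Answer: 1005532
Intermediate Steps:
H(h) = 0 (H(h) = (h*0)*(-1) = 0*(-1) = 0)
w(G) = -4*G (w(G) = G*(-5) + G = -5*G + G = -4*G)
k = 707408 (k = 707408 - (-4)*0 = 707408 - 1*0 = 707408 + 0 = 707408)
(-1045042 - 1*(-1343166)) + k = (-1045042 - 1*(-1343166)) + 707408 = (-1045042 + 1343166) + 707408 = 298124 + 707408 = 1005532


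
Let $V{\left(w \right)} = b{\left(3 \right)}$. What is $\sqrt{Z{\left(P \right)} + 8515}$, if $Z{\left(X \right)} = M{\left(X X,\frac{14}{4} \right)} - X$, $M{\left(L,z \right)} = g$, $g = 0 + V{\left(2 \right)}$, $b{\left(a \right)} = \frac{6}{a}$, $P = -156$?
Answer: $7 \sqrt{177} \approx 93.129$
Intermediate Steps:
$V{\left(w \right)} = 2$ ($V{\left(w \right)} = \frac{6}{3} = 6 \cdot \frac{1}{3} = 2$)
$g = 2$ ($g = 0 + 2 = 2$)
$M{\left(L,z \right)} = 2$
$Z{\left(X \right)} = 2 - X$
$\sqrt{Z{\left(P \right)} + 8515} = \sqrt{\left(2 - -156\right) + 8515} = \sqrt{\left(2 + 156\right) + 8515} = \sqrt{158 + 8515} = \sqrt{8673} = 7 \sqrt{177}$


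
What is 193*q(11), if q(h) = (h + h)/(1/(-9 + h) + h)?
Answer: 8492/23 ≈ 369.22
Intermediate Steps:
q(h) = 2*h/(h + 1/(-9 + h)) (q(h) = (2*h)/(h + 1/(-9 + h)) = 2*h/(h + 1/(-9 + h)))
193*q(11) = 193*(2*11*(-9 + 11)/(1 + 11**2 - 9*11)) = 193*(2*11*2/(1 + 121 - 99)) = 193*(2*11*2/23) = 193*(2*11*(1/23)*2) = 193*(44/23) = 8492/23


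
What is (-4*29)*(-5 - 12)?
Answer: 1972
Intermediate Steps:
(-4*29)*(-5 - 12) = -116*(-17) = 1972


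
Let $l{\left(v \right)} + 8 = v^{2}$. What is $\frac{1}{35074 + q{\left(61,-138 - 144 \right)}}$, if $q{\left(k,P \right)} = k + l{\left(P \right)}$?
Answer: $\frac{1}{114651} \approx 8.7221 \cdot 10^{-6}$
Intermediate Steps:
$l{\left(v \right)} = -8 + v^{2}$
$q{\left(k,P \right)} = -8 + k + P^{2}$ ($q{\left(k,P \right)} = k + \left(-8 + P^{2}\right) = -8 + k + P^{2}$)
$\frac{1}{35074 + q{\left(61,-138 - 144 \right)}} = \frac{1}{35074 + \left(-8 + 61 + \left(-138 - 144\right)^{2}\right)} = \frac{1}{35074 + \left(-8 + 61 + \left(-282\right)^{2}\right)} = \frac{1}{35074 + \left(-8 + 61 + 79524\right)} = \frac{1}{35074 + 79577} = \frac{1}{114651}$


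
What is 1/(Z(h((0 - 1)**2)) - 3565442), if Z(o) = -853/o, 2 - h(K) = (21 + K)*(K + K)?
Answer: -42/149747711 ≈ -2.8047e-7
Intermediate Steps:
h(K) = 2 - 2*K*(21 + K) (h(K) = 2 - (21 + K)*(K + K) = 2 - (21 + K)*2*K = 2 - 2*K*(21 + K))
1/(Z(h((0 - 1)**2)) - 3565442) = 1/(-853/(2 - 42*(0 - 1)**2 - 2*(0 - 1)**4) - 3565442) = 1/(-853/(2 - 42*(-1)**2 - 2*((-1)**2)**2) - 3565442) = 1/(-853/(2 - 42*1 - 2*1**2) - 3565442) = 1/(-853/(2 - 42 - 2*1) - 3565442) = 1/(-853/(2 - 42 - 2) - 3565442) = 1/(-853/(-42) - 3565442) = 1/(-853*(-1/42) - 3565442) = 1/(853/42 - 3565442) = 1/(-149747711/42) = -42/149747711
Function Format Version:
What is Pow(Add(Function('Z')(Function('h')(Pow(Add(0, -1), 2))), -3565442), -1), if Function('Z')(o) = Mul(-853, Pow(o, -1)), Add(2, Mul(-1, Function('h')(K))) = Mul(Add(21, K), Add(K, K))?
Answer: Rational(-42, 149747711) ≈ -2.8047e-7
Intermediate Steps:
Function('h')(K) = Add(2, Mul(-2, K, Add(21, K))) (Function('h')(K) = Add(2, Mul(-1, Mul(Add(21, K), Add(K, K)))) = Add(2, Mul(-1, Mul(Add(21, K), Mul(2, K)))) = Add(2, Mul(-1, Mul(2, K, Add(21, K)))) = Add(2, Mul(-2, K, Add(21, K))))
Pow(Add(Function('Z')(Function('h')(Pow(Add(0, -1), 2))), -3565442), -1) = Pow(Add(Mul(-853, Pow(Add(2, Mul(-42, Pow(Add(0, -1), 2)), Mul(-2, Pow(Pow(Add(0, -1), 2), 2))), -1)), -3565442), -1) = Pow(Add(Mul(-853, Pow(Add(2, Mul(-42, Pow(-1, 2)), Mul(-2, Pow(Pow(-1, 2), 2))), -1)), -3565442), -1) = Pow(Add(Mul(-853, Pow(Add(2, Mul(-42, 1), Mul(-2, Pow(1, 2))), -1)), -3565442), -1) = Pow(Add(Mul(-853, Pow(Add(2, -42, Mul(-2, 1)), -1)), -3565442), -1) = Pow(Add(Mul(-853, Pow(Add(2, -42, -2), -1)), -3565442), -1) = Pow(Add(Mul(-853, Pow(-42, -1)), -3565442), -1) = Pow(Add(Mul(-853, Rational(-1, 42)), -3565442), -1) = Pow(Add(Rational(853, 42), -3565442), -1) = Pow(Rational(-149747711, 42), -1) = Rational(-42, 149747711)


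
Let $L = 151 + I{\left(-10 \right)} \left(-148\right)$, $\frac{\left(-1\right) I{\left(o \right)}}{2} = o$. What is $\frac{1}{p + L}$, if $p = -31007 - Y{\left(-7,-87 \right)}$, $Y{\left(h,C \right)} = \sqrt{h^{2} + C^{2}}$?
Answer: $- \frac{16908}{571757119} + \frac{\sqrt{7618}}{1143514238} \approx -2.9496 \cdot 10^{-5}$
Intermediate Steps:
$I{\left(o \right)} = - 2 o$
$Y{\left(h,C \right)} = \sqrt{C^{2} + h^{2}}$
$L = -2809$ ($L = 151 + \left(-2\right) \left(-10\right) \left(-148\right) = 151 + 20 \left(-148\right) = 151 - 2960 = -2809$)
$p = -31007 - \sqrt{7618}$ ($p = -31007 - \sqrt{\left(-87\right)^{2} + \left(-7\right)^{2}} = -31007 - \sqrt{7569 + 49} = -31007 - \sqrt{7618} \approx -31094.0$)
$\frac{1}{p + L} = \frac{1}{\left(-31007 - \sqrt{7618}\right) - 2809} = \frac{1}{-33816 - \sqrt{7618}}$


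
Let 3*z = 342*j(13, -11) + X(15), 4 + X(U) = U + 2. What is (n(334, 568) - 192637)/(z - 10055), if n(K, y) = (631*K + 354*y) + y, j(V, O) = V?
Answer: -659271/25706 ≈ -25.647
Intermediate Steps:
X(U) = -2 + U (X(U) = -4 + (U + 2) = -4 + (2 + U) = -2 + U)
n(K, y) = 355*y + 631*K (n(K, y) = (354*y + 631*K) + y = 355*y + 631*K)
z = 4459/3 (z = (342*13 + (-2 + 15))/3 = (4446 + 13)/3 = (1/3)*4459 = 4459/3 ≈ 1486.3)
(n(334, 568) - 192637)/(z - 10055) = ((355*568 + 631*334) - 192637)/(4459/3 - 10055) = ((201640 + 210754) - 192637)/(-25706/3) = (412394 - 192637)*(-3/25706) = 219757*(-3/25706) = -659271/25706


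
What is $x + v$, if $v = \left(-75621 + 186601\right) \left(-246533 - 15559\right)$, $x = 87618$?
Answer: $-29086882542$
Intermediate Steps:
$v = -29086970160$ ($v = 110980 \left(-262092\right) = -29086970160$)
$x + v = 87618 - 29086970160 = -29086882542$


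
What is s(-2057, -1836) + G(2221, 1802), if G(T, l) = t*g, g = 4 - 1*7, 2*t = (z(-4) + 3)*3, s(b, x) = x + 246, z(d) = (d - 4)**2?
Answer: -3783/2 ≈ -1891.5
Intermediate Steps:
z(d) = (-4 + d)**2
s(b, x) = 246 + x
t = 201/2 (t = (((-4 - 4)**2 + 3)*3)/2 = (((-8)**2 + 3)*3)/2 = ((64 + 3)*3)/2 = (67*3)/2 = (1/2)*201 = 201/2 ≈ 100.50)
g = -3 (g = 4 - 7 = -3)
G(T, l) = -603/2 (G(T, l) = (201/2)*(-3) = -603/2)
s(-2057, -1836) + G(2221, 1802) = (246 - 1836) - 603/2 = -1590 - 603/2 = -3783/2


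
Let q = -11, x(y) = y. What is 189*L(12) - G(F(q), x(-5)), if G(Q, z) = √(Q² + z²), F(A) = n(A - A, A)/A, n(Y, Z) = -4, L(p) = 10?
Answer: 1890 - √3041/11 ≈ 1885.0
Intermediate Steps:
F(A) = -4/A
189*L(12) - G(F(q), x(-5)) = 189*10 - √((-4/(-11))² + (-5)²) = 1890 - √((-4*(-1/11))² + 25) = 1890 - √((4/11)² + 25) = 1890 - √(16/121 + 25) = 1890 - √(3041/121) = 1890 - √3041/11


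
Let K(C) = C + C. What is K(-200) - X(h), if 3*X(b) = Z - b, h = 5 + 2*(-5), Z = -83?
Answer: -374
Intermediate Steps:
h = -5 (h = 5 - 10 = -5)
K(C) = 2*C
X(b) = -83/3 - b/3 (X(b) = (-83 - b)/3 = -83/3 - b/3)
K(-200) - X(h) = 2*(-200) - (-83/3 - 1/3*(-5)) = -400 - (-83/3 + 5/3) = -400 - 1*(-26) = -400 + 26 = -374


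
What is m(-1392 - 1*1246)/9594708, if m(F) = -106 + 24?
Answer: -41/4797354 ≈ -8.5464e-6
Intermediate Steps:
m(F) = -82
m(-1392 - 1*1246)/9594708 = -82/9594708 = -82*1/9594708 = -41/4797354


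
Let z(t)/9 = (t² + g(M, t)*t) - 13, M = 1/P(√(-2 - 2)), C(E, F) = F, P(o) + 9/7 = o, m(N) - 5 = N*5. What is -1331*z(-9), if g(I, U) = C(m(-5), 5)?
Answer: -275517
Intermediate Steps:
m(N) = 5 + 5*N (m(N) = 5 + N*5 = 5 + 5*N)
P(o) = -9/7 + o
M = 49*(-9/7 - 2*I)/277 (M = 1/(-9/7 + √(-2 - 2)) = 1/(-9/7 + √(-4)) = 1/(-9/7 + 2*I) = 49*(-9/7 - 2*I)/277 ≈ -0.22744 - 0.35379*I)
g(I, U) = 5
z(t) = -117 + 9*t² + 45*t (z(t) = 9*((t² + 5*t) - 13) = 9*(-13 + t² + 5*t) = -117 + 9*t² + 45*t)
-1331*z(-9) = -1331*(-117 + 9*(-9)² + 45*(-9)) = -1331*(-117 + 9*81 - 405) = -1331*(-117 + 729 - 405) = -1331*207 = -275517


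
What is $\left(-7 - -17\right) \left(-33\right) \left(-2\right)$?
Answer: $660$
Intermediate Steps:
$\left(-7 - -17\right) \left(-33\right) \left(-2\right) = \left(-7 + 17\right) \left(-33\right) \left(-2\right) = 10 \left(-33\right) \left(-2\right) = \left(-330\right) \left(-2\right) = 660$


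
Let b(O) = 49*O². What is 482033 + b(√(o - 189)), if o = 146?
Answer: 479926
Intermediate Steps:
482033 + b(√(o - 189)) = 482033 + 49*(√(146 - 189))² = 482033 + 49*(√(-43))² = 482033 + 49*(I*√43)² = 482033 + 49*(-43) = 482033 - 2107 = 479926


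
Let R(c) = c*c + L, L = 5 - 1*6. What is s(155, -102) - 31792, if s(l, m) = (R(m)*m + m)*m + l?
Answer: 108211579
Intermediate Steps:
L = -1 (L = 5 - 6 = -1)
R(c) = -1 + c² (R(c) = c*c - 1 = c² - 1 = -1 + c²)
s(l, m) = l + m*(m + m*(-1 + m²)) (s(l, m) = ((-1 + m²)*m + m)*m + l = (m*(-1 + m²) + m)*m + l = (m + m*(-1 + m²))*m + l = m*(m + m*(-1 + m²)) + l = l + m*(m + m*(-1 + m²)))
s(155, -102) - 31792 = (155 + (-102)⁴) - 31792 = (155 + 108243216) - 31792 = 108243371 - 31792 = 108211579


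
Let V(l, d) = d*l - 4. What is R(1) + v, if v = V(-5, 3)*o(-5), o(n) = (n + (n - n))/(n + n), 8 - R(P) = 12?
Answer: -27/2 ≈ -13.500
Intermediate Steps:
R(P) = -4 (R(P) = 8 - 1*12 = 8 - 12 = -4)
o(n) = 1/2 (o(n) = (n + 0)/((2*n)) = n*(1/(2*n)) = 1/2)
V(l, d) = -4 + d*l
v = -19/2 (v = (-4 + 3*(-5))*(1/2) = (-4 - 15)*(1/2) = -19*1/2 = -19/2 ≈ -9.5000)
R(1) + v = -4 - 19/2 = -27/2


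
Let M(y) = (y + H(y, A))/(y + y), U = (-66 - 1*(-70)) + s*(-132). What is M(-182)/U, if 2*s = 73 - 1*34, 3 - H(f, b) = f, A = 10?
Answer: 3/935480 ≈ 3.2069e-6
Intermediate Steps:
H(f, b) = 3 - f
s = 39/2 (s = (73 - 1*34)/2 = (73 - 34)/2 = (½)*39 = 39/2 ≈ 19.500)
U = -2570 (U = (-66 - 1*(-70)) + (39/2)*(-132) = (-66 + 70) - 2574 = 4 - 2574 = -2570)
M(y) = 3/(2*y) (M(y) = (y + (3 - y))/(y + y) = 3/((2*y)) = 3*(1/(2*y)) = 3/(2*y))
M(-182)/U = ((3/2)/(-182))/(-2570) = ((3/2)*(-1/182))*(-1/2570) = -3/364*(-1/2570) = 3/935480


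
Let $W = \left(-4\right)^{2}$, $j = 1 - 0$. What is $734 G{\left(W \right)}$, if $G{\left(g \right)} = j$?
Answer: $734$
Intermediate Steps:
$j = 1$ ($j = 1 + 0 = 1$)
$W = 16$
$G{\left(g \right)} = 1$
$734 G{\left(W \right)} = 734 \cdot 1 = 734$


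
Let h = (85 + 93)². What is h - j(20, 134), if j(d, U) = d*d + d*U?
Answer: 28604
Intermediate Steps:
j(d, U) = d² + U*d
h = 31684 (h = 178² = 31684)
h - j(20, 134) = 31684 - 20*(134 + 20) = 31684 - 20*154 = 31684 - 1*3080 = 31684 - 3080 = 28604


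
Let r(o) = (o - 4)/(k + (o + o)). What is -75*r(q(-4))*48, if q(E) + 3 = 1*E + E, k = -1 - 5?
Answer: -13500/7 ≈ -1928.6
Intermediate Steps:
k = -6
q(E) = -3 + 2*E (q(E) = -3 + (1*E + E) = -3 + (E + E) = -3 + 2*E)
r(o) = (-4 + o)/(-6 + 2*o) (r(o) = (o - 4)/(-6 + (o + o)) = (-4 + o)/(-6 + 2*o))
-75*r(q(-4))*48 = -75*(-4 + (-3 + 2*(-4)))/(2*(-3 + (-3 + 2*(-4))))*48 = -75*(-4 + (-3 - 8))/(2*(-3 + (-3 - 8)))*48 = -75*(-4 - 11)/(2*(-3 - 11))*48 = -75*(-15)/(2*(-14))*48 = -75*(-1)*(-15)/(2*14)*48 = -75*15/28*48 = -1125/28*48 = -13500/7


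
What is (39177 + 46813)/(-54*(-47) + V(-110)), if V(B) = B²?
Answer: 42995/7319 ≈ 5.8744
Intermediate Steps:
(39177 + 46813)/(-54*(-47) + V(-110)) = (39177 + 46813)/(-54*(-47) + (-110)²) = 85990/(2538 + 12100) = 85990/14638 = 85990*(1/14638) = 42995/7319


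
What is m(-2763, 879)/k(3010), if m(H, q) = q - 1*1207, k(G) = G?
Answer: -164/1505 ≈ -0.10897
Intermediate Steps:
m(H, q) = -1207 + q (m(H, q) = q - 1207 = -1207 + q)
m(-2763, 879)/k(3010) = (-1207 + 879)/3010 = -328*1/3010 = -164/1505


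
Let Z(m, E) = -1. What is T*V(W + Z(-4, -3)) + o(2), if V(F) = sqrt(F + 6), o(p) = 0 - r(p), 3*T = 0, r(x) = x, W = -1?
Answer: -2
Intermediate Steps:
T = 0 (T = (1/3)*0 = 0)
o(p) = -p (o(p) = 0 - p = -p)
V(F) = sqrt(6 + F)
T*V(W + Z(-4, -3)) + o(2) = 0*sqrt(6 + (-1 - 1)) - 1*2 = 0*sqrt(6 - 2) - 2 = 0*sqrt(4) - 2 = 0*2 - 2 = 0 - 2 = -2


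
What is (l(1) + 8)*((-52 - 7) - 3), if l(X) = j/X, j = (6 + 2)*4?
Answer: -2480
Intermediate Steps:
j = 32 (j = 8*4 = 32)
l(X) = 32/X
(l(1) + 8)*((-52 - 7) - 3) = (32/1 + 8)*((-52 - 7) - 3) = (32*1 + 8)*(-59 - 3) = (32 + 8)*(-62) = 40*(-62) = -2480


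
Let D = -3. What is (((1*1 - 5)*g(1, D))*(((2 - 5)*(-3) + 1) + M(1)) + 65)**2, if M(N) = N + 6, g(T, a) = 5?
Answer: 75625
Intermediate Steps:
M(N) = 6 + N
(((1*1 - 5)*g(1, D))*(((2 - 5)*(-3) + 1) + M(1)) + 65)**2 = (((1*1 - 5)*5)*(((2 - 5)*(-3) + 1) + (6 + 1)) + 65)**2 = (((1 - 5)*5)*((-3*(-3) + 1) + 7) + 65)**2 = ((-4*5)*((9 + 1) + 7) + 65)**2 = (-20*(10 + 7) + 65)**2 = (-20*17 + 65)**2 = (-340 + 65)**2 = (-275)**2 = 75625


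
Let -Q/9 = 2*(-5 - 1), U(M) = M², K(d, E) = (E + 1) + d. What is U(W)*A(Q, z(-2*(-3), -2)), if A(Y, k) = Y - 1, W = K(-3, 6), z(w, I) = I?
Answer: 1712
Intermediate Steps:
K(d, E) = 1 + E + d (K(d, E) = (1 + E) + d = 1 + E + d)
W = 4 (W = 1 + 6 - 3 = 4)
Q = 108 (Q = -18*(-5 - 1) = -18*(-6) = -9*(-12) = 108)
A(Y, k) = -1 + Y
U(W)*A(Q, z(-2*(-3), -2)) = 4²*(-1 + 108) = 16*107 = 1712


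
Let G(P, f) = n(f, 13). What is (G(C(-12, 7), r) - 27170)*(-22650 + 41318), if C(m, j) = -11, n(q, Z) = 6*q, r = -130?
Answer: -521770600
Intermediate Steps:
G(P, f) = 6*f
(G(C(-12, 7), r) - 27170)*(-22650 + 41318) = (6*(-130) - 27170)*(-22650 + 41318) = (-780 - 27170)*18668 = -27950*18668 = -521770600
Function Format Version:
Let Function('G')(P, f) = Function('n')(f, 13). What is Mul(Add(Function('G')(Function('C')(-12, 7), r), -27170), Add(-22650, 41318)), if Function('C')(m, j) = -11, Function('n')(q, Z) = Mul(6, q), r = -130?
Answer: -521770600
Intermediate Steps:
Function('G')(P, f) = Mul(6, f)
Mul(Add(Function('G')(Function('C')(-12, 7), r), -27170), Add(-22650, 41318)) = Mul(Add(Mul(6, -130), -27170), Add(-22650, 41318)) = Mul(Add(-780, -27170), 18668) = Mul(-27950, 18668) = -521770600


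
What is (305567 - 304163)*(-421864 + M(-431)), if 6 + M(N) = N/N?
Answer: -592304076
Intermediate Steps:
M(N) = -5 (M(N) = -6 + N/N = -6 + 1 = -5)
(305567 - 304163)*(-421864 + M(-431)) = (305567 - 304163)*(-421864 - 5) = 1404*(-421869) = -592304076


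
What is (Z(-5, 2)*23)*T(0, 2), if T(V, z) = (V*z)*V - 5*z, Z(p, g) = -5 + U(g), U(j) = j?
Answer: 690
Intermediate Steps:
Z(p, g) = -5 + g
T(V, z) = -5*z + z*V² (T(V, z) = z*V² - 5*z = -5*z + z*V²)
(Z(-5, 2)*23)*T(0, 2) = ((-5 + 2)*23)*(2*(-5 + 0²)) = (-3*23)*(2*(-5 + 0)) = -138*(-5) = -69*(-10) = 690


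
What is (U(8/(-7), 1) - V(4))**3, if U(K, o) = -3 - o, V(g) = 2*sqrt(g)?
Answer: -512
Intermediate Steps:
(U(8/(-7), 1) - V(4))**3 = ((-3 - 1*1) - 2*sqrt(4))**3 = ((-3 - 1) - 2*2)**3 = (-4 - 1*4)**3 = (-4 - 4)**3 = (-8)**3 = -512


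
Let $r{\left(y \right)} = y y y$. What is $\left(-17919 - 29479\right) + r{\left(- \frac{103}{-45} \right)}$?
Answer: $- \frac{4318050023}{91125} \approx -47386.0$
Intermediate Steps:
$r{\left(y \right)} = y^{3}$ ($r{\left(y \right)} = y^{2} y = y^{3}$)
$\left(-17919 - 29479\right) + r{\left(- \frac{103}{-45} \right)} = \left(-17919 - 29479\right) + \left(- \frac{103}{-45}\right)^{3} = -47398 + \left(\left(-103\right) \left(- \frac{1}{45}\right)\right)^{3} = -47398 + \left(\frac{103}{45}\right)^{3} = -47398 + \frac{1092727}{91125} = - \frac{4318050023}{91125}$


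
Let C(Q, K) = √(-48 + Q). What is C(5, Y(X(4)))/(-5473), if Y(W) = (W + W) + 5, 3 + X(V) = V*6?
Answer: -I*√43/5473 ≈ -0.0011981*I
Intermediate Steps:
X(V) = -3 + 6*V (X(V) = -3 + V*6 = -3 + 6*V)
Y(W) = 5 + 2*W (Y(W) = 2*W + 5 = 5 + 2*W)
C(5, Y(X(4)))/(-5473) = √(-48 + 5)/(-5473) = √(-43)*(-1/5473) = (I*√43)*(-1/5473) = -I*√43/5473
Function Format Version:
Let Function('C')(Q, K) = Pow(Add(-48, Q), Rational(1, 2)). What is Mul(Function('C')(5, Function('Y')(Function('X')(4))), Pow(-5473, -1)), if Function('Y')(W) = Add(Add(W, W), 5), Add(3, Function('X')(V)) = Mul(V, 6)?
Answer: Mul(Rational(-1, 5473), I, Pow(43, Rational(1, 2))) ≈ Mul(-0.0011981, I)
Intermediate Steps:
Function('X')(V) = Add(-3, Mul(6, V)) (Function('X')(V) = Add(-3, Mul(V, 6)) = Add(-3, Mul(6, V)))
Function('Y')(W) = Add(5, Mul(2, W)) (Function('Y')(W) = Add(Mul(2, W), 5) = Add(5, Mul(2, W)))
Mul(Function('C')(5, Function('Y')(Function('X')(4))), Pow(-5473, -1)) = Mul(Pow(Add(-48, 5), Rational(1, 2)), Pow(-5473, -1)) = Mul(Pow(-43, Rational(1, 2)), Rational(-1, 5473)) = Mul(Mul(I, Pow(43, Rational(1, 2))), Rational(-1, 5473)) = Mul(Rational(-1, 5473), I, Pow(43, Rational(1, 2)))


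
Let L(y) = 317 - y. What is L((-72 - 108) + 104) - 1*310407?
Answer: -310014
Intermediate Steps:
L((-72 - 108) + 104) - 1*310407 = (317 - ((-72 - 108) + 104)) - 1*310407 = (317 - (-180 + 104)) - 310407 = (317 - 1*(-76)) - 310407 = (317 + 76) - 310407 = 393 - 310407 = -310014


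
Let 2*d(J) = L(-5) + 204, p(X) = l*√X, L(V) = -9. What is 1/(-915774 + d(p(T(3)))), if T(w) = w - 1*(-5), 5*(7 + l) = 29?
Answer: -2/1831353 ≈ -1.0921e-6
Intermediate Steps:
l = -6/5 (l = -7 + (⅕)*29 = -7 + 29/5 = -6/5 ≈ -1.2000)
T(w) = 5 + w (T(w) = w + 5 = 5 + w)
p(X) = -6*√X/5
d(J) = 195/2 (d(J) = (-9 + 204)/2 = (½)*195 = 195/2)
1/(-915774 + d(p(T(3)))) = 1/(-915774 + 195/2) = 1/(-1831353/2) = -2/1831353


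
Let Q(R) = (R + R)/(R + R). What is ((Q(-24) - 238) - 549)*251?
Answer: -197286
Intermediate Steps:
Q(R) = 1 (Q(R) = (2*R)/((2*R)) = (2*R)*(1/(2*R)) = 1)
((Q(-24) - 238) - 549)*251 = ((1 - 238) - 549)*251 = (-237 - 549)*251 = -786*251 = -197286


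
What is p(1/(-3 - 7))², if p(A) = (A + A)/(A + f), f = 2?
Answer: 4/361 ≈ 0.011080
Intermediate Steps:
p(A) = 2*A/(2 + A) (p(A) = (A + A)/(A + 2) = (2*A)/(2 + A) = 2*A/(2 + A))
p(1/(-3 - 7))² = (2/((-3 - 7)*(2 + 1/(-3 - 7))))² = (2/(-10*(2 + 1/(-10))))² = (2*(-⅒)/(2 - ⅒))² = (2*(-⅒)/(19/10))² = (2*(-⅒)*(10/19))² = (-2/19)² = 4/361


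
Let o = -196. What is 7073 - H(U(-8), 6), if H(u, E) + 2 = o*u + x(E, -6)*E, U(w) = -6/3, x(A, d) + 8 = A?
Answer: 6695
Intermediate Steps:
x(A, d) = -8 + A
U(w) = -2 (U(w) = -6*1/3 = -2)
H(u, E) = -2 - 196*u + E*(-8 + E) (H(u, E) = -2 + (-196*u + (-8 + E)*E) = -2 + (-196*u + E*(-8 + E)) = -2 - 196*u + E*(-8 + E))
7073 - H(U(-8), 6) = 7073 - (-2 - 196*(-2) + 6*(-8 + 6)) = 7073 - (-2 + 392 + 6*(-2)) = 7073 - (-2 + 392 - 12) = 7073 - 1*378 = 7073 - 378 = 6695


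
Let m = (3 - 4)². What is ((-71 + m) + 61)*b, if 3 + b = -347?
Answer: 3150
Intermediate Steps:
m = 1 (m = (-1)² = 1)
b = -350 (b = -3 - 347 = -350)
((-71 + m) + 61)*b = ((-71 + 1) + 61)*(-350) = (-70 + 61)*(-350) = -9*(-350) = 3150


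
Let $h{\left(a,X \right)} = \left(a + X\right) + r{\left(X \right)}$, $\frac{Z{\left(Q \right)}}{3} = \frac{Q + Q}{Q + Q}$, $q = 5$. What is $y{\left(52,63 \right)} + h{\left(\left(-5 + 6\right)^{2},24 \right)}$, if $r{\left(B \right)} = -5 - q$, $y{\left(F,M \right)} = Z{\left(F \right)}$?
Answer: $18$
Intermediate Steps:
$Z{\left(Q \right)} = 3$ ($Z{\left(Q \right)} = 3 \frac{Q + Q}{Q + Q} = 3 \frac{2 Q}{2 Q} = 3 \cdot 2 Q \frac{1}{2 Q} = 3 \cdot 1 = 3$)
$y{\left(F,M \right)} = 3$
$r{\left(B \right)} = -10$ ($r{\left(B \right)} = -5 - 5 = -10$)
$h{\left(a,X \right)} = -10 + X + a$ ($h{\left(a,X \right)} = \left(a + X\right) - 10 = \left(X + a\right) - 10 = -10 + X + a$)
$y{\left(52,63 \right)} + h{\left(\left(-5 + 6\right)^{2},24 \right)} = 3 + \left(-10 + 24 + \left(-5 + 6\right)^{2}\right) = 3 + \left(-10 + 24 + 1^{2}\right) = 3 + \left(-10 + 24 + 1\right) = 3 + 15 = 18$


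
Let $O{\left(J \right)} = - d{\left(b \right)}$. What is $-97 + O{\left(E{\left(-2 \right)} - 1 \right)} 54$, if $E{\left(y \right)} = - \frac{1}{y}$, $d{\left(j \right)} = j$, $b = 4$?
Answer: $-313$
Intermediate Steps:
$O{\left(J \right)} = -4$ ($O{\left(J \right)} = \left(-1\right) 4 = -4$)
$-97 + O{\left(E{\left(-2 \right)} - 1 \right)} 54 = -97 - 216 = -313$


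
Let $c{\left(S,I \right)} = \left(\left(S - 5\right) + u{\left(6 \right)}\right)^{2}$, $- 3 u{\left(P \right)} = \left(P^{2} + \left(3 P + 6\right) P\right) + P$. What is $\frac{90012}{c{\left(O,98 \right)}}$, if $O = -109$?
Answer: $\frac{22503}{7744} \approx 2.9059$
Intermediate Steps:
$u{\left(P \right)} = - \frac{P}{3} - \frac{P^{2}}{3} - \frac{P \left(6 + 3 P\right)}{3}$ ($u{\left(P \right)} = - \frac{\left(P^{2} + \left(3 P + 6\right) P\right) + P}{3} = - \frac{\left(P^{2} + \left(6 + 3 P\right) P\right) + P}{3} = - \frac{\left(P^{2} + P \left(6 + 3 P\right)\right) + P}{3} = - \frac{P + P^{2} + P \left(6 + 3 P\right)}{3} = - \frac{P}{3} - \frac{P^{2}}{3} - \frac{P \left(6 + 3 P\right)}{3}$)
$c{\left(S,I \right)} = \left(-67 + S\right)^{2}$ ($c{\left(S,I \right)} = \left(\left(S - 5\right) - 2 \left(7 + 4 \cdot 6\right)\right)^{2} = \left(\left(S - 5\right) - 2 \left(7 + 24\right)\right)^{2} = \left(\left(-5 + S\right) - 2 \cdot 31\right)^{2} = \left(\left(-5 + S\right) - 62\right)^{2} = \left(-67 + S\right)^{2}$)
$\frac{90012}{c{\left(O,98 \right)}} = \frac{90012}{\left(-67 - 109\right)^{2}} = \frac{90012}{\left(-176\right)^{2}} = \frac{90012}{30976} = 90012 \cdot \frac{1}{30976} = \frac{22503}{7744}$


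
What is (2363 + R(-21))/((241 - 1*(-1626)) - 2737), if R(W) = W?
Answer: -1171/435 ≈ -2.6920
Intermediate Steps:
(2363 + R(-21))/((241 - 1*(-1626)) - 2737) = (2363 - 21)/((241 - 1*(-1626)) - 2737) = 2342/((241 + 1626) - 2737) = 2342/(1867 - 2737) = 2342/(-870) = 2342*(-1/870) = -1171/435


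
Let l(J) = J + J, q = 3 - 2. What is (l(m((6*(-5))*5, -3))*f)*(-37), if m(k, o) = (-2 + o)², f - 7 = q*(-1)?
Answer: -11100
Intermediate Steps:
q = 1
f = 6 (f = 7 + 1*(-1) = 7 - 1 = 6)
l(J) = 2*J
(l(m((6*(-5))*5, -3))*f)*(-37) = ((2*(-2 - 3)²)*6)*(-37) = ((2*(-5)²)*6)*(-37) = ((2*25)*6)*(-37) = (50*6)*(-37) = 300*(-37) = -11100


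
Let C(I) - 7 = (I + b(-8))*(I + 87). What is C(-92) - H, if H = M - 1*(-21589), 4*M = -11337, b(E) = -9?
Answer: -72971/4 ≈ -18243.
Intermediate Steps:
M = -11337/4 (M = (1/4)*(-11337) = -11337/4 ≈ -2834.3)
C(I) = 7 + (-9 + I)*(87 + I) (C(I) = 7 + (I - 9)*(I + 87) = 7 + (-9 + I)*(87 + I))
H = 75019/4 (H = -11337/4 - 1*(-21589) = -11337/4 + 21589 = 75019/4 ≈ 18755.)
C(-92) - H = (-776 + (-92)**2 + 78*(-92)) - 1*75019/4 = (-776 + 8464 - 7176) - 75019/4 = 512 - 75019/4 = -72971/4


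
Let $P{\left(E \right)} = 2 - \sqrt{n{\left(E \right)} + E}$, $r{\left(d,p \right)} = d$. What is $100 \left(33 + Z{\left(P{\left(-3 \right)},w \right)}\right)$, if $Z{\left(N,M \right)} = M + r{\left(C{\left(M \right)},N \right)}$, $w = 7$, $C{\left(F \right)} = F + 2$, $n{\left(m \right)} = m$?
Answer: $4900$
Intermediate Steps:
$C{\left(F \right)} = 2 + F$
$P{\left(E \right)} = 2 - \sqrt{2} \sqrt{E}$ ($P{\left(E \right)} = 2 - \sqrt{E + E} = 2 - \sqrt{2 E} = 2 - \sqrt{2} \sqrt{E}$)
$Z{\left(N,M \right)} = 2 + 2 M$ ($Z{\left(N,M \right)} = M + \left(2 + M\right) = 2 + 2 M$)
$100 \left(33 + Z{\left(P{\left(-3 \right)},w \right)}\right) = 100 \left(33 + \left(2 + 2 \cdot 7\right)\right) = 100 \left(33 + \left(2 + 14\right)\right) = 100 \left(33 + 16\right) = 100 \cdot 49 = 4900$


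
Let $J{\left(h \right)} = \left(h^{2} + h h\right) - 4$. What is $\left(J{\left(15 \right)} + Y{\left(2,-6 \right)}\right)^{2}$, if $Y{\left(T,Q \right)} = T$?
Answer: $200704$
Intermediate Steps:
$J{\left(h \right)} = -4 + 2 h^{2}$ ($J{\left(h \right)} = \left(h^{2} + h^{2}\right) - 4 = 2 h^{2} - 4 = -4 + 2 h^{2}$)
$\left(J{\left(15 \right)} + Y{\left(2,-6 \right)}\right)^{2} = \left(\left(-4 + 2 \cdot 15^{2}\right) + 2\right)^{2} = \left(\left(-4 + 2 \cdot 225\right) + 2\right)^{2} = \left(\left(-4 + 450\right) + 2\right)^{2} = \left(446 + 2\right)^{2} = 448^{2} = 200704$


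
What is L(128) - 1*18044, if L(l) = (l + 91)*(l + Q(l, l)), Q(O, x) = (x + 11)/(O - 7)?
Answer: 1238989/121 ≈ 10240.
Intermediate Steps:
Q(O, x) = (11 + x)/(-7 + O)
L(l) = (91 + l)*(l + (11 + l)/(-7 + l)) (L(l) = (l + 91)*(l + (11 + l)/(-7 + l)) = (91 + l)*(l + (11 + l)/(-7 + l)))
L(128) - 1*18044 = (1001 + 128³ - 535*128 + 85*128²)/(-7 + 128) - 1*18044 = (1001 + 2097152 - 68480 + 85*16384)/121 - 18044 = (1001 + 2097152 - 68480 + 1392640)/121 - 18044 = (1/121)*3422313 - 18044 = 3422313/121 - 18044 = 1238989/121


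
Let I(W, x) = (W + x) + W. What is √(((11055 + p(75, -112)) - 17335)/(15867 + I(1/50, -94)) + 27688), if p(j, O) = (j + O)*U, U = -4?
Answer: √119589710426058/65721 ≈ 166.40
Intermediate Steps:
p(j, O) = -4*O - 4*j (p(j, O) = (j + O)*(-4) = (O + j)*(-4) = -4*O - 4*j)
I(W, x) = x + 2*W
√(((11055 + p(75, -112)) - 17335)/(15867 + I(1/50, -94)) + 27688) = √(((11055 + (-4*(-112) - 4*75)) - 17335)/(15867 + (-94 + 2/50)) + 27688) = √(((11055 + (448 - 300)) - 17335)/(15867 + (-94 + 2*(1/50))) + 27688) = √(((11055 + 148) - 17335)/(15867 + (-94 + 1/25)) + 27688) = √((11203 - 17335)/(15867 - 2349/25) + 27688) = √(-6132/394326/25 + 27688) = √(-6132*25/394326 + 27688) = √(-25550/65721 + 27688) = √(1819657498/65721) = √119589710426058/65721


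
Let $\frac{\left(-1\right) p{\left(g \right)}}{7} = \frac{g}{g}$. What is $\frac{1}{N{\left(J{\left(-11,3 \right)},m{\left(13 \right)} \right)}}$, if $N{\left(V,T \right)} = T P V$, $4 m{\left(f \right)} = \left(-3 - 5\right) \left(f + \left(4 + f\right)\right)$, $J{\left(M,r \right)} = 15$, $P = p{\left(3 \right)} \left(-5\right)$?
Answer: $- \frac{1}{31500} \approx -3.1746 \cdot 10^{-5}$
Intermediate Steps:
$p{\left(g \right)} = -7$ ($p{\left(g \right)} = - 7 \frac{g}{g} = \left(-7\right) 1 = -7$)
$P = 35$ ($P = \left(-7\right) \left(-5\right) = 35$)
$m{\left(f \right)} = -8 - 4 f$ ($m{\left(f \right)} = \frac{\left(-3 - 5\right) \left(f + \left(4 + f\right)\right)}{4} = \frac{\left(-8\right) \left(4 + 2 f\right)}{4} = \frac{-32 - 16 f}{4} = -8 - 4 f$)
$N{\left(V,T \right)} = 35 T V$ ($N{\left(V,T \right)} = T 35 V = 35 T V$)
$\frac{1}{N{\left(J{\left(-11,3 \right)},m{\left(13 \right)} \right)}} = \frac{1}{35 \left(-8 - 52\right) 15} = \frac{1}{35 \left(-60\right) 15} = \frac{1}{-31500} = - \frac{1}{31500}$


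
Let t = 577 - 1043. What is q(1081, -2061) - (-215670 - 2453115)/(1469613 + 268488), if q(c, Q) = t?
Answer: -269095427/579367 ≈ -464.46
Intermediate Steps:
t = -466
q(c, Q) = -466
q(1081, -2061) - (-215670 - 2453115)/(1469613 + 268488) = -466 - (-215670 - 2453115)/(1469613 + 268488) = -466 - (-2668785)/1738101 = -466 - 1*(-889595/579367) = -466 + 889595/579367 = -269095427/579367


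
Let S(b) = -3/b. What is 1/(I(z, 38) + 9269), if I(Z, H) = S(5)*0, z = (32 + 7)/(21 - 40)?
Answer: 1/9269 ≈ 0.00010789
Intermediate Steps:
z = -39/19 (z = 39/(-19) = 39*(-1/19) = -39/19 ≈ -2.0526)
I(Z, H) = 0 (I(Z, H) = -3/5*0 = -3*⅕*0 = -⅗*0 = 0)
1/(I(z, 38) + 9269) = 1/(0 + 9269) = 1/9269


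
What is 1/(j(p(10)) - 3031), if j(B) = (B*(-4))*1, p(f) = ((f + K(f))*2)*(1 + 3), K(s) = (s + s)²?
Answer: -1/16151 ≈ -6.1916e-5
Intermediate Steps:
K(s) = 4*s² (K(s) = (2*s)² = 4*s²)
p(f) = 8*f + 32*f² (p(f) = ((f + 4*f²)*2)*(1 + 3) = (2*f + 8*f²)*4 = 8*f + 32*f²)
j(B) = -4*B (j(B) = -4*B*1 = -4*B)
1/(j(p(10)) - 3031) = 1/(-32*10*(1 + 4*10) - 3031) = 1/(-32*10*(1 + 40) - 3031) = 1/(-32*10*41 - 3031) = 1/(-4*3280 - 3031) = 1/(-13120 - 3031) = 1/(-16151) = -1/16151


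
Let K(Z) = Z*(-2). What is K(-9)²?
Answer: 324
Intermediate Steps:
K(Z) = -2*Z
K(-9)² = (-2*(-9))² = 18² = 324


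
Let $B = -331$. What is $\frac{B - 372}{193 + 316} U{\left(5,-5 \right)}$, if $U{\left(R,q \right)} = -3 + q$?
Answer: $\frac{5624}{509} \approx 11.049$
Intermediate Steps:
$\frac{B - 372}{193 + 316} U{\left(5,-5 \right)} = \frac{-331 - 372}{193 + 316} \left(-3 - 5\right) = - \frac{703}{509} \left(-8\right) = \left(-703\right) \frac{1}{509} \left(-8\right) = \left(- \frac{703}{509}\right) \left(-8\right) = \frac{5624}{509}$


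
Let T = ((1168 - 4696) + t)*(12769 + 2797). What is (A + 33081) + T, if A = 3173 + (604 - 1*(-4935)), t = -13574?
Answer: -266167939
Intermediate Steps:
T = -266209732 (T = ((1168 - 4696) - 13574)*(12769 + 2797) = (-3528 - 13574)*15566 = -17102*15566 = -266209732)
A = 8712 (A = 3173 + (604 + 4935) = 3173 + 5539 = 8712)
(A + 33081) + T = (8712 + 33081) - 266209732 = 41793 - 266209732 = -266167939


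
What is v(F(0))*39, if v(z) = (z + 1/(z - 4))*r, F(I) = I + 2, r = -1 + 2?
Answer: 117/2 ≈ 58.500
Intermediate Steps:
r = 1
F(I) = 2 + I
v(z) = z + 1/(-4 + z) (v(z) = (z + 1/(z - 4))*1 = (z + 1/(-4 + z))*1 = z + 1/(-4 + z))
v(F(0))*39 = ((1 + (2 + 0)² - 4*(2 + 0))/(-4 + (2 + 0)))*39 = ((1 + 2² - 4*2)/(-4 + 2))*39 = ((1 + 4 - 8)/(-2))*39 = -½*(-3)*39 = (3/2)*39 = 117/2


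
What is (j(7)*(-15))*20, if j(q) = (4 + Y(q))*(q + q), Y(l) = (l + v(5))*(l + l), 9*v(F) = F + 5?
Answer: -1481200/3 ≈ -4.9373e+5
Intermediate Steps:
v(F) = 5/9 + F/9 (v(F) = (F + 5)/9 = (5 + F)/9 = 5/9 + F/9)
Y(l) = 2*l*(10/9 + l) (Y(l) = (l + (5/9 + (⅑)*5))*(l + l) = (l + (5/9 + 5/9))*(2*l) = (l + 10/9)*(2*l) = (10/9 + l)*(2*l) = 2*l*(10/9 + l))
j(q) = 2*q*(4 + 2*q*(10 + 9*q)/9) (j(q) = (4 + 2*q*(10 + 9*q)/9)*(q + q) = (4 + 2*q*(10 + 9*q)/9)*(2*q) = 2*q*(4 + 2*q*(10 + 9*q)/9))
(j(7)*(-15))*20 = (((4/9)*7*(18 + 7*(10 + 9*7)))*(-15))*20 = (((4/9)*7*(18 + 7*(10 + 63)))*(-15))*20 = (((4/9)*7*(18 + 7*73))*(-15))*20 = (((4/9)*7*(18 + 511))*(-15))*20 = (((4/9)*7*529)*(-15))*20 = ((14812/9)*(-15))*20 = -74060/3*20 = -1481200/3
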